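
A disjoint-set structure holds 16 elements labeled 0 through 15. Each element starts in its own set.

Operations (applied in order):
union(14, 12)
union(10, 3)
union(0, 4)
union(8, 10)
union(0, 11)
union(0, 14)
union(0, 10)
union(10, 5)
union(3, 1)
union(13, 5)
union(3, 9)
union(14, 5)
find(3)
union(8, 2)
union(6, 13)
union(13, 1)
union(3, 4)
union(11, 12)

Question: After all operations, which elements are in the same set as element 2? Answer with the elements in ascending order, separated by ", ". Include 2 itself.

Answer: 0, 1, 2, 3, 4, 5, 6, 8, 9, 10, 11, 12, 13, 14

Derivation:
Step 1: union(14, 12) -> merged; set of 14 now {12, 14}
Step 2: union(10, 3) -> merged; set of 10 now {3, 10}
Step 3: union(0, 4) -> merged; set of 0 now {0, 4}
Step 4: union(8, 10) -> merged; set of 8 now {3, 8, 10}
Step 5: union(0, 11) -> merged; set of 0 now {0, 4, 11}
Step 6: union(0, 14) -> merged; set of 0 now {0, 4, 11, 12, 14}
Step 7: union(0, 10) -> merged; set of 0 now {0, 3, 4, 8, 10, 11, 12, 14}
Step 8: union(10, 5) -> merged; set of 10 now {0, 3, 4, 5, 8, 10, 11, 12, 14}
Step 9: union(3, 1) -> merged; set of 3 now {0, 1, 3, 4, 5, 8, 10, 11, 12, 14}
Step 10: union(13, 5) -> merged; set of 13 now {0, 1, 3, 4, 5, 8, 10, 11, 12, 13, 14}
Step 11: union(3, 9) -> merged; set of 3 now {0, 1, 3, 4, 5, 8, 9, 10, 11, 12, 13, 14}
Step 12: union(14, 5) -> already same set; set of 14 now {0, 1, 3, 4, 5, 8, 9, 10, 11, 12, 13, 14}
Step 13: find(3) -> no change; set of 3 is {0, 1, 3, 4, 5, 8, 9, 10, 11, 12, 13, 14}
Step 14: union(8, 2) -> merged; set of 8 now {0, 1, 2, 3, 4, 5, 8, 9, 10, 11, 12, 13, 14}
Step 15: union(6, 13) -> merged; set of 6 now {0, 1, 2, 3, 4, 5, 6, 8, 9, 10, 11, 12, 13, 14}
Step 16: union(13, 1) -> already same set; set of 13 now {0, 1, 2, 3, 4, 5, 6, 8, 9, 10, 11, 12, 13, 14}
Step 17: union(3, 4) -> already same set; set of 3 now {0, 1, 2, 3, 4, 5, 6, 8, 9, 10, 11, 12, 13, 14}
Step 18: union(11, 12) -> already same set; set of 11 now {0, 1, 2, 3, 4, 5, 6, 8, 9, 10, 11, 12, 13, 14}
Component of 2: {0, 1, 2, 3, 4, 5, 6, 8, 9, 10, 11, 12, 13, 14}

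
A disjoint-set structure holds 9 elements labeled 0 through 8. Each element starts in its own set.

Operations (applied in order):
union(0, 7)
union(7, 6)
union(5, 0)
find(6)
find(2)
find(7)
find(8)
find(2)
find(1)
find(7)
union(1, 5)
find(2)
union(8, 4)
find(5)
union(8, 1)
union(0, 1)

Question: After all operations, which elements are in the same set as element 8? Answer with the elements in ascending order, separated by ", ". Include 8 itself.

Step 1: union(0, 7) -> merged; set of 0 now {0, 7}
Step 2: union(7, 6) -> merged; set of 7 now {0, 6, 7}
Step 3: union(5, 0) -> merged; set of 5 now {0, 5, 6, 7}
Step 4: find(6) -> no change; set of 6 is {0, 5, 6, 7}
Step 5: find(2) -> no change; set of 2 is {2}
Step 6: find(7) -> no change; set of 7 is {0, 5, 6, 7}
Step 7: find(8) -> no change; set of 8 is {8}
Step 8: find(2) -> no change; set of 2 is {2}
Step 9: find(1) -> no change; set of 1 is {1}
Step 10: find(7) -> no change; set of 7 is {0, 5, 6, 7}
Step 11: union(1, 5) -> merged; set of 1 now {0, 1, 5, 6, 7}
Step 12: find(2) -> no change; set of 2 is {2}
Step 13: union(8, 4) -> merged; set of 8 now {4, 8}
Step 14: find(5) -> no change; set of 5 is {0, 1, 5, 6, 7}
Step 15: union(8, 1) -> merged; set of 8 now {0, 1, 4, 5, 6, 7, 8}
Step 16: union(0, 1) -> already same set; set of 0 now {0, 1, 4, 5, 6, 7, 8}
Component of 8: {0, 1, 4, 5, 6, 7, 8}

Answer: 0, 1, 4, 5, 6, 7, 8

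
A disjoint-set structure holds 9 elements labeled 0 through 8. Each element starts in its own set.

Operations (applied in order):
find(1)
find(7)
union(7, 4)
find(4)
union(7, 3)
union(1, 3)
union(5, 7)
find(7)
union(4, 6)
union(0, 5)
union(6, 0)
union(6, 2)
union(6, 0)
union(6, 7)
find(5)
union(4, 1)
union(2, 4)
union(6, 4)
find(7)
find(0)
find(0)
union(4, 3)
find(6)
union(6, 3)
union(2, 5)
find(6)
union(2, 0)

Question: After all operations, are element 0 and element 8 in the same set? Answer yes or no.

Answer: no

Derivation:
Step 1: find(1) -> no change; set of 1 is {1}
Step 2: find(7) -> no change; set of 7 is {7}
Step 3: union(7, 4) -> merged; set of 7 now {4, 7}
Step 4: find(4) -> no change; set of 4 is {4, 7}
Step 5: union(7, 3) -> merged; set of 7 now {3, 4, 7}
Step 6: union(1, 3) -> merged; set of 1 now {1, 3, 4, 7}
Step 7: union(5, 7) -> merged; set of 5 now {1, 3, 4, 5, 7}
Step 8: find(7) -> no change; set of 7 is {1, 3, 4, 5, 7}
Step 9: union(4, 6) -> merged; set of 4 now {1, 3, 4, 5, 6, 7}
Step 10: union(0, 5) -> merged; set of 0 now {0, 1, 3, 4, 5, 6, 7}
Step 11: union(6, 0) -> already same set; set of 6 now {0, 1, 3, 4, 5, 6, 7}
Step 12: union(6, 2) -> merged; set of 6 now {0, 1, 2, 3, 4, 5, 6, 7}
Step 13: union(6, 0) -> already same set; set of 6 now {0, 1, 2, 3, 4, 5, 6, 7}
Step 14: union(6, 7) -> already same set; set of 6 now {0, 1, 2, 3, 4, 5, 6, 7}
Step 15: find(5) -> no change; set of 5 is {0, 1, 2, 3, 4, 5, 6, 7}
Step 16: union(4, 1) -> already same set; set of 4 now {0, 1, 2, 3, 4, 5, 6, 7}
Step 17: union(2, 4) -> already same set; set of 2 now {0, 1, 2, 3, 4, 5, 6, 7}
Step 18: union(6, 4) -> already same set; set of 6 now {0, 1, 2, 3, 4, 5, 6, 7}
Step 19: find(7) -> no change; set of 7 is {0, 1, 2, 3, 4, 5, 6, 7}
Step 20: find(0) -> no change; set of 0 is {0, 1, 2, 3, 4, 5, 6, 7}
Step 21: find(0) -> no change; set of 0 is {0, 1, 2, 3, 4, 5, 6, 7}
Step 22: union(4, 3) -> already same set; set of 4 now {0, 1, 2, 3, 4, 5, 6, 7}
Step 23: find(6) -> no change; set of 6 is {0, 1, 2, 3, 4, 5, 6, 7}
Step 24: union(6, 3) -> already same set; set of 6 now {0, 1, 2, 3, 4, 5, 6, 7}
Step 25: union(2, 5) -> already same set; set of 2 now {0, 1, 2, 3, 4, 5, 6, 7}
Step 26: find(6) -> no change; set of 6 is {0, 1, 2, 3, 4, 5, 6, 7}
Step 27: union(2, 0) -> already same set; set of 2 now {0, 1, 2, 3, 4, 5, 6, 7}
Set of 0: {0, 1, 2, 3, 4, 5, 6, 7}; 8 is not a member.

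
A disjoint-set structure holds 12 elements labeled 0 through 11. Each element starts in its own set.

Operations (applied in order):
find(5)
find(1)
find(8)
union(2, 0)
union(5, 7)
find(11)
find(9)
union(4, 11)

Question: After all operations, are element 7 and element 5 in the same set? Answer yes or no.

Answer: yes

Derivation:
Step 1: find(5) -> no change; set of 5 is {5}
Step 2: find(1) -> no change; set of 1 is {1}
Step 3: find(8) -> no change; set of 8 is {8}
Step 4: union(2, 0) -> merged; set of 2 now {0, 2}
Step 5: union(5, 7) -> merged; set of 5 now {5, 7}
Step 6: find(11) -> no change; set of 11 is {11}
Step 7: find(9) -> no change; set of 9 is {9}
Step 8: union(4, 11) -> merged; set of 4 now {4, 11}
Set of 7: {5, 7}; 5 is a member.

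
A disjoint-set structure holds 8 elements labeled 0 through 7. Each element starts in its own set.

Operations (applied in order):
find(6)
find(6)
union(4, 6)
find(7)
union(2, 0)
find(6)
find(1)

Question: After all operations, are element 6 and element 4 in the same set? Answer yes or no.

Answer: yes

Derivation:
Step 1: find(6) -> no change; set of 6 is {6}
Step 2: find(6) -> no change; set of 6 is {6}
Step 3: union(4, 6) -> merged; set of 4 now {4, 6}
Step 4: find(7) -> no change; set of 7 is {7}
Step 5: union(2, 0) -> merged; set of 2 now {0, 2}
Step 6: find(6) -> no change; set of 6 is {4, 6}
Step 7: find(1) -> no change; set of 1 is {1}
Set of 6: {4, 6}; 4 is a member.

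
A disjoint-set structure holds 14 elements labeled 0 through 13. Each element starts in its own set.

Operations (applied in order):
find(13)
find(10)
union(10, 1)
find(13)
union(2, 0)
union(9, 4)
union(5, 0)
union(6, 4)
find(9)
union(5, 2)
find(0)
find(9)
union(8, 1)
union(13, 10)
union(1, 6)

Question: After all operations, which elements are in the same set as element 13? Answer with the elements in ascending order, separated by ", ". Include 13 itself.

Step 1: find(13) -> no change; set of 13 is {13}
Step 2: find(10) -> no change; set of 10 is {10}
Step 3: union(10, 1) -> merged; set of 10 now {1, 10}
Step 4: find(13) -> no change; set of 13 is {13}
Step 5: union(2, 0) -> merged; set of 2 now {0, 2}
Step 6: union(9, 4) -> merged; set of 9 now {4, 9}
Step 7: union(5, 0) -> merged; set of 5 now {0, 2, 5}
Step 8: union(6, 4) -> merged; set of 6 now {4, 6, 9}
Step 9: find(9) -> no change; set of 9 is {4, 6, 9}
Step 10: union(5, 2) -> already same set; set of 5 now {0, 2, 5}
Step 11: find(0) -> no change; set of 0 is {0, 2, 5}
Step 12: find(9) -> no change; set of 9 is {4, 6, 9}
Step 13: union(8, 1) -> merged; set of 8 now {1, 8, 10}
Step 14: union(13, 10) -> merged; set of 13 now {1, 8, 10, 13}
Step 15: union(1, 6) -> merged; set of 1 now {1, 4, 6, 8, 9, 10, 13}
Component of 13: {1, 4, 6, 8, 9, 10, 13}

Answer: 1, 4, 6, 8, 9, 10, 13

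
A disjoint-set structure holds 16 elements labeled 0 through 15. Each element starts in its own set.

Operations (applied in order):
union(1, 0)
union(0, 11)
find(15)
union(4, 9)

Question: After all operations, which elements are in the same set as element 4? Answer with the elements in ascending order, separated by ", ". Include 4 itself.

Step 1: union(1, 0) -> merged; set of 1 now {0, 1}
Step 2: union(0, 11) -> merged; set of 0 now {0, 1, 11}
Step 3: find(15) -> no change; set of 15 is {15}
Step 4: union(4, 9) -> merged; set of 4 now {4, 9}
Component of 4: {4, 9}

Answer: 4, 9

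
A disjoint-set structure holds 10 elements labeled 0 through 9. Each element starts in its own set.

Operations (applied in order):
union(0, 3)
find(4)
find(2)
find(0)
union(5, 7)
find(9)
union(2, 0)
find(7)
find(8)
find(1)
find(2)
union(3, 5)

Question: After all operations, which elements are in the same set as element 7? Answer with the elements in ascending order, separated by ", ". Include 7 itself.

Step 1: union(0, 3) -> merged; set of 0 now {0, 3}
Step 2: find(4) -> no change; set of 4 is {4}
Step 3: find(2) -> no change; set of 2 is {2}
Step 4: find(0) -> no change; set of 0 is {0, 3}
Step 5: union(5, 7) -> merged; set of 5 now {5, 7}
Step 6: find(9) -> no change; set of 9 is {9}
Step 7: union(2, 0) -> merged; set of 2 now {0, 2, 3}
Step 8: find(7) -> no change; set of 7 is {5, 7}
Step 9: find(8) -> no change; set of 8 is {8}
Step 10: find(1) -> no change; set of 1 is {1}
Step 11: find(2) -> no change; set of 2 is {0, 2, 3}
Step 12: union(3, 5) -> merged; set of 3 now {0, 2, 3, 5, 7}
Component of 7: {0, 2, 3, 5, 7}

Answer: 0, 2, 3, 5, 7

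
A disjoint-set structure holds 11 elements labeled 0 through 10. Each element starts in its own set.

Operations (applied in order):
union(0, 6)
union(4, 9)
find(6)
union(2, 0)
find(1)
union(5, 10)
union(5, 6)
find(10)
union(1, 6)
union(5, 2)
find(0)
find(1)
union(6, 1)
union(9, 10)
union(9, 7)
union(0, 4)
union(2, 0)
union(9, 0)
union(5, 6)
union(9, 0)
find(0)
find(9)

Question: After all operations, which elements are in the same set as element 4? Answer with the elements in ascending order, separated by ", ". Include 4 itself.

Answer: 0, 1, 2, 4, 5, 6, 7, 9, 10

Derivation:
Step 1: union(0, 6) -> merged; set of 0 now {0, 6}
Step 2: union(4, 9) -> merged; set of 4 now {4, 9}
Step 3: find(6) -> no change; set of 6 is {0, 6}
Step 4: union(2, 0) -> merged; set of 2 now {0, 2, 6}
Step 5: find(1) -> no change; set of 1 is {1}
Step 6: union(5, 10) -> merged; set of 5 now {5, 10}
Step 7: union(5, 6) -> merged; set of 5 now {0, 2, 5, 6, 10}
Step 8: find(10) -> no change; set of 10 is {0, 2, 5, 6, 10}
Step 9: union(1, 6) -> merged; set of 1 now {0, 1, 2, 5, 6, 10}
Step 10: union(5, 2) -> already same set; set of 5 now {0, 1, 2, 5, 6, 10}
Step 11: find(0) -> no change; set of 0 is {0, 1, 2, 5, 6, 10}
Step 12: find(1) -> no change; set of 1 is {0, 1, 2, 5, 6, 10}
Step 13: union(6, 1) -> already same set; set of 6 now {0, 1, 2, 5, 6, 10}
Step 14: union(9, 10) -> merged; set of 9 now {0, 1, 2, 4, 5, 6, 9, 10}
Step 15: union(9, 7) -> merged; set of 9 now {0, 1, 2, 4, 5, 6, 7, 9, 10}
Step 16: union(0, 4) -> already same set; set of 0 now {0, 1, 2, 4, 5, 6, 7, 9, 10}
Step 17: union(2, 0) -> already same set; set of 2 now {0, 1, 2, 4, 5, 6, 7, 9, 10}
Step 18: union(9, 0) -> already same set; set of 9 now {0, 1, 2, 4, 5, 6, 7, 9, 10}
Step 19: union(5, 6) -> already same set; set of 5 now {0, 1, 2, 4, 5, 6, 7, 9, 10}
Step 20: union(9, 0) -> already same set; set of 9 now {0, 1, 2, 4, 5, 6, 7, 9, 10}
Step 21: find(0) -> no change; set of 0 is {0, 1, 2, 4, 5, 6, 7, 9, 10}
Step 22: find(9) -> no change; set of 9 is {0, 1, 2, 4, 5, 6, 7, 9, 10}
Component of 4: {0, 1, 2, 4, 5, 6, 7, 9, 10}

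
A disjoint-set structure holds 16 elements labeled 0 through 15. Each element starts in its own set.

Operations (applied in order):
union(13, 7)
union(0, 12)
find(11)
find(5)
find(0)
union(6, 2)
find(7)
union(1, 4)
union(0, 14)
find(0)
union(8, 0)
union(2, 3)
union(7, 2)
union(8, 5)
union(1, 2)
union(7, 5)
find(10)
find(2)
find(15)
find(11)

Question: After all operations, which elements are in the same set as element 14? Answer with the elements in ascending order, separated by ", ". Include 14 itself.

Step 1: union(13, 7) -> merged; set of 13 now {7, 13}
Step 2: union(0, 12) -> merged; set of 0 now {0, 12}
Step 3: find(11) -> no change; set of 11 is {11}
Step 4: find(5) -> no change; set of 5 is {5}
Step 5: find(0) -> no change; set of 0 is {0, 12}
Step 6: union(6, 2) -> merged; set of 6 now {2, 6}
Step 7: find(7) -> no change; set of 7 is {7, 13}
Step 8: union(1, 4) -> merged; set of 1 now {1, 4}
Step 9: union(0, 14) -> merged; set of 0 now {0, 12, 14}
Step 10: find(0) -> no change; set of 0 is {0, 12, 14}
Step 11: union(8, 0) -> merged; set of 8 now {0, 8, 12, 14}
Step 12: union(2, 3) -> merged; set of 2 now {2, 3, 6}
Step 13: union(7, 2) -> merged; set of 7 now {2, 3, 6, 7, 13}
Step 14: union(8, 5) -> merged; set of 8 now {0, 5, 8, 12, 14}
Step 15: union(1, 2) -> merged; set of 1 now {1, 2, 3, 4, 6, 7, 13}
Step 16: union(7, 5) -> merged; set of 7 now {0, 1, 2, 3, 4, 5, 6, 7, 8, 12, 13, 14}
Step 17: find(10) -> no change; set of 10 is {10}
Step 18: find(2) -> no change; set of 2 is {0, 1, 2, 3, 4, 5, 6, 7, 8, 12, 13, 14}
Step 19: find(15) -> no change; set of 15 is {15}
Step 20: find(11) -> no change; set of 11 is {11}
Component of 14: {0, 1, 2, 3, 4, 5, 6, 7, 8, 12, 13, 14}

Answer: 0, 1, 2, 3, 4, 5, 6, 7, 8, 12, 13, 14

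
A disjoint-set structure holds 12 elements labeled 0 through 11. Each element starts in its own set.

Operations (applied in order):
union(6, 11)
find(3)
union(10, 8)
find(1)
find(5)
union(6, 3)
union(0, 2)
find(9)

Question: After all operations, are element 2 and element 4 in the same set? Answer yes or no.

Answer: no

Derivation:
Step 1: union(6, 11) -> merged; set of 6 now {6, 11}
Step 2: find(3) -> no change; set of 3 is {3}
Step 3: union(10, 8) -> merged; set of 10 now {8, 10}
Step 4: find(1) -> no change; set of 1 is {1}
Step 5: find(5) -> no change; set of 5 is {5}
Step 6: union(6, 3) -> merged; set of 6 now {3, 6, 11}
Step 7: union(0, 2) -> merged; set of 0 now {0, 2}
Step 8: find(9) -> no change; set of 9 is {9}
Set of 2: {0, 2}; 4 is not a member.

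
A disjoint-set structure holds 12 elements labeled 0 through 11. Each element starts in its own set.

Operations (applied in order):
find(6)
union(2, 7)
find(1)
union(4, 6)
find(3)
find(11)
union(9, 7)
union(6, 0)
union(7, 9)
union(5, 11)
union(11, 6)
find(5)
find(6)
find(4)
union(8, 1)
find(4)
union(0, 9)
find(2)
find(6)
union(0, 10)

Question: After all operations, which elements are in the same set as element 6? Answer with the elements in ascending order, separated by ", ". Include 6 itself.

Step 1: find(6) -> no change; set of 6 is {6}
Step 2: union(2, 7) -> merged; set of 2 now {2, 7}
Step 3: find(1) -> no change; set of 1 is {1}
Step 4: union(4, 6) -> merged; set of 4 now {4, 6}
Step 5: find(3) -> no change; set of 3 is {3}
Step 6: find(11) -> no change; set of 11 is {11}
Step 7: union(9, 7) -> merged; set of 9 now {2, 7, 9}
Step 8: union(6, 0) -> merged; set of 6 now {0, 4, 6}
Step 9: union(7, 9) -> already same set; set of 7 now {2, 7, 9}
Step 10: union(5, 11) -> merged; set of 5 now {5, 11}
Step 11: union(11, 6) -> merged; set of 11 now {0, 4, 5, 6, 11}
Step 12: find(5) -> no change; set of 5 is {0, 4, 5, 6, 11}
Step 13: find(6) -> no change; set of 6 is {0, 4, 5, 6, 11}
Step 14: find(4) -> no change; set of 4 is {0, 4, 5, 6, 11}
Step 15: union(8, 1) -> merged; set of 8 now {1, 8}
Step 16: find(4) -> no change; set of 4 is {0, 4, 5, 6, 11}
Step 17: union(0, 9) -> merged; set of 0 now {0, 2, 4, 5, 6, 7, 9, 11}
Step 18: find(2) -> no change; set of 2 is {0, 2, 4, 5, 6, 7, 9, 11}
Step 19: find(6) -> no change; set of 6 is {0, 2, 4, 5, 6, 7, 9, 11}
Step 20: union(0, 10) -> merged; set of 0 now {0, 2, 4, 5, 6, 7, 9, 10, 11}
Component of 6: {0, 2, 4, 5, 6, 7, 9, 10, 11}

Answer: 0, 2, 4, 5, 6, 7, 9, 10, 11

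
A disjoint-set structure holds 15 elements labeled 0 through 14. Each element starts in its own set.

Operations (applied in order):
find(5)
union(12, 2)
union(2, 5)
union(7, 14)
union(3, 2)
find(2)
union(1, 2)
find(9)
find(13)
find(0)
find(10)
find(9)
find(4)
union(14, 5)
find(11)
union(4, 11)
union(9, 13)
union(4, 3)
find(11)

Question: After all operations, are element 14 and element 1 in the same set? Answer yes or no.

Answer: yes

Derivation:
Step 1: find(5) -> no change; set of 5 is {5}
Step 2: union(12, 2) -> merged; set of 12 now {2, 12}
Step 3: union(2, 5) -> merged; set of 2 now {2, 5, 12}
Step 4: union(7, 14) -> merged; set of 7 now {7, 14}
Step 5: union(3, 2) -> merged; set of 3 now {2, 3, 5, 12}
Step 6: find(2) -> no change; set of 2 is {2, 3, 5, 12}
Step 7: union(1, 2) -> merged; set of 1 now {1, 2, 3, 5, 12}
Step 8: find(9) -> no change; set of 9 is {9}
Step 9: find(13) -> no change; set of 13 is {13}
Step 10: find(0) -> no change; set of 0 is {0}
Step 11: find(10) -> no change; set of 10 is {10}
Step 12: find(9) -> no change; set of 9 is {9}
Step 13: find(4) -> no change; set of 4 is {4}
Step 14: union(14, 5) -> merged; set of 14 now {1, 2, 3, 5, 7, 12, 14}
Step 15: find(11) -> no change; set of 11 is {11}
Step 16: union(4, 11) -> merged; set of 4 now {4, 11}
Step 17: union(9, 13) -> merged; set of 9 now {9, 13}
Step 18: union(4, 3) -> merged; set of 4 now {1, 2, 3, 4, 5, 7, 11, 12, 14}
Step 19: find(11) -> no change; set of 11 is {1, 2, 3, 4, 5, 7, 11, 12, 14}
Set of 14: {1, 2, 3, 4, 5, 7, 11, 12, 14}; 1 is a member.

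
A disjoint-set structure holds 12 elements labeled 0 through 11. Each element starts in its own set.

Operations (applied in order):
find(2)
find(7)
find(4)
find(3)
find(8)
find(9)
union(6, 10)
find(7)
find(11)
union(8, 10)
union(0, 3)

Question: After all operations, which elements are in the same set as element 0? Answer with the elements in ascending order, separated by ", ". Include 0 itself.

Step 1: find(2) -> no change; set of 2 is {2}
Step 2: find(7) -> no change; set of 7 is {7}
Step 3: find(4) -> no change; set of 4 is {4}
Step 4: find(3) -> no change; set of 3 is {3}
Step 5: find(8) -> no change; set of 8 is {8}
Step 6: find(9) -> no change; set of 9 is {9}
Step 7: union(6, 10) -> merged; set of 6 now {6, 10}
Step 8: find(7) -> no change; set of 7 is {7}
Step 9: find(11) -> no change; set of 11 is {11}
Step 10: union(8, 10) -> merged; set of 8 now {6, 8, 10}
Step 11: union(0, 3) -> merged; set of 0 now {0, 3}
Component of 0: {0, 3}

Answer: 0, 3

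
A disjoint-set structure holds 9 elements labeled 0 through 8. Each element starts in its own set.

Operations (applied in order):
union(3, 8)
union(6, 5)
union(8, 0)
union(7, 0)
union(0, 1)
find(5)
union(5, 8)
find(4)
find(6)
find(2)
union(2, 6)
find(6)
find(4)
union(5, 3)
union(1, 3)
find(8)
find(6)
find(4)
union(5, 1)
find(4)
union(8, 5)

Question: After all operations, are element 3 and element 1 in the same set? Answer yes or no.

Step 1: union(3, 8) -> merged; set of 3 now {3, 8}
Step 2: union(6, 5) -> merged; set of 6 now {5, 6}
Step 3: union(8, 0) -> merged; set of 8 now {0, 3, 8}
Step 4: union(7, 0) -> merged; set of 7 now {0, 3, 7, 8}
Step 5: union(0, 1) -> merged; set of 0 now {0, 1, 3, 7, 8}
Step 6: find(5) -> no change; set of 5 is {5, 6}
Step 7: union(5, 8) -> merged; set of 5 now {0, 1, 3, 5, 6, 7, 8}
Step 8: find(4) -> no change; set of 4 is {4}
Step 9: find(6) -> no change; set of 6 is {0, 1, 3, 5, 6, 7, 8}
Step 10: find(2) -> no change; set of 2 is {2}
Step 11: union(2, 6) -> merged; set of 2 now {0, 1, 2, 3, 5, 6, 7, 8}
Step 12: find(6) -> no change; set of 6 is {0, 1, 2, 3, 5, 6, 7, 8}
Step 13: find(4) -> no change; set of 4 is {4}
Step 14: union(5, 3) -> already same set; set of 5 now {0, 1, 2, 3, 5, 6, 7, 8}
Step 15: union(1, 3) -> already same set; set of 1 now {0, 1, 2, 3, 5, 6, 7, 8}
Step 16: find(8) -> no change; set of 8 is {0, 1, 2, 3, 5, 6, 7, 8}
Step 17: find(6) -> no change; set of 6 is {0, 1, 2, 3, 5, 6, 7, 8}
Step 18: find(4) -> no change; set of 4 is {4}
Step 19: union(5, 1) -> already same set; set of 5 now {0, 1, 2, 3, 5, 6, 7, 8}
Step 20: find(4) -> no change; set of 4 is {4}
Step 21: union(8, 5) -> already same set; set of 8 now {0, 1, 2, 3, 5, 6, 7, 8}
Set of 3: {0, 1, 2, 3, 5, 6, 7, 8}; 1 is a member.

Answer: yes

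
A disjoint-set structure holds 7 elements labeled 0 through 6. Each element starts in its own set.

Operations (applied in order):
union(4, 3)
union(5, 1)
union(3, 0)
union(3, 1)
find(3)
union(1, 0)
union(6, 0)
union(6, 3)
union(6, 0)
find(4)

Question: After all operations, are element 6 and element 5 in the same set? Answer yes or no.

Answer: yes

Derivation:
Step 1: union(4, 3) -> merged; set of 4 now {3, 4}
Step 2: union(5, 1) -> merged; set of 5 now {1, 5}
Step 3: union(3, 0) -> merged; set of 3 now {0, 3, 4}
Step 4: union(3, 1) -> merged; set of 3 now {0, 1, 3, 4, 5}
Step 5: find(3) -> no change; set of 3 is {0, 1, 3, 4, 5}
Step 6: union(1, 0) -> already same set; set of 1 now {0, 1, 3, 4, 5}
Step 7: union(6, 0) -> merged; set of 6 now {0, 1, 3, 4, 5, 6}
Step 8: union(6, 3) -> already same set; set of 6 now {0, 1, 3, 4, 5, 6}
Step 9: union(6, 0) -> already same set; set of 6 now {0, 1, 3, 4, 5, 6}
Step 10: find(4) -> no change; set of 4 is {0, 1, 3, 4, 5, 6}
Set of 6: {0, 1, 3, 4, 5, 6}; 5 is a member.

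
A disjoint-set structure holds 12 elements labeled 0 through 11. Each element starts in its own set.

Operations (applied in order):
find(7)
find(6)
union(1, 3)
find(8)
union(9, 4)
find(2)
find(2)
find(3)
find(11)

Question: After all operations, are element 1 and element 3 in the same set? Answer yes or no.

Step 1: find(7) -> no change; set of 7 is {7}
Step 2: find(6) -> no change; set of 6 is {6}
Step 3: union(1, 3) -> merged; set of 1 now {1, 3}
Step 4: find(8) -> no change; set of 8 is {8}
Step 5: union(9, 4) -> merged; set of 9 now {4, 9}
Step 6: find(2) -> no change; set of 2 is {2}
Step 7: find(2) -> no change; set of 2 is {2}
Step 8: find(3) -> no change; set of 3 is {1, 3}
Step 9: find(11) -> no change; set of 11 is {11}
Set of 1: {1, 3}; 3 is a member.

Answer: yes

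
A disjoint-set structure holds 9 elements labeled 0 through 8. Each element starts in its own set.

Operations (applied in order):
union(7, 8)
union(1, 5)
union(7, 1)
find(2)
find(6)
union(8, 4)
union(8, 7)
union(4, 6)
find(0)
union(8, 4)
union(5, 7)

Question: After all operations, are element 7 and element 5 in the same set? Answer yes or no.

Step 1: union(7, 8) -> merged; set of 7 now {7, 8}
Step 2: union(1, 5) -> merged; set of 1 now {1, 5}
Step 3: union(7, 1) -> merged; set of 7 now {1, 5, 7, 8}
Step 4: find(2) -> no change; set of 2 is {2}
Step 5: find(6) -> no change; set of 6 is {6}
Step 6: union(8, 4) -> merged; set of 8 now {1, 4, 5, 7, 8}
Step 7: union(8, 7) -> already same set; set of 8 now {1, 4, 5, 7, 8}
Step 8: union(4, 6) -> merged; set of 4 now {1, 4, 5, 6, 7, 8}
Step 9: find(0) -> no change; set of 0 is {0}
Step 10: union(8, 4) -> already same set; set of 8 now {1, 4, 5, 6, 7, 8}
Step 11: union(5, 7) -> already same set; set of 5 now {1, 4, 5, 6, 7, 8}
Set of 7: {1, 4, 5, 6, 7, 8}; 5 is a member.

Answer: yes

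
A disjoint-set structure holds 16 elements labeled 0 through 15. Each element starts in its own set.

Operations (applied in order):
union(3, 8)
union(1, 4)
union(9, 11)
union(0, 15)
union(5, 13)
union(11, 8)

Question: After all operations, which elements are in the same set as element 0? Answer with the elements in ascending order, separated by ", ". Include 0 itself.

Answer: 0, 15

Derivation:
Step 1: union(3, 8) -> merged; set of 3 now {3, 8}
Step 2: union(1, 4) -> merged; set of 1 now {1, 4}
Step 3: union(9, 11) -> merged; set of 9 now {9, 11}
Step 4: union(0, 15) -> merged; set of 0 now {0, 15}
Step 5: union(5, 13) -> merged; set of 5 now {5, 13}
Step 6: union(11, 8) -> merged; set of 11 now {3, 8, 9, 11}
Component of 0: {0, 15}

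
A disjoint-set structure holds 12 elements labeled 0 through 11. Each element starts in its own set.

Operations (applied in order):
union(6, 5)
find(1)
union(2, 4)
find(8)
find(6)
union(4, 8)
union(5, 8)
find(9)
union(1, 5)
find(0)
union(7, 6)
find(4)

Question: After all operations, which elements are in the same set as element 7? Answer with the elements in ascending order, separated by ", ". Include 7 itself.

Step 1: union(6, 5) -> merged; set of 6 now {5, 6}
Step 2: find(1) -> no change; set of 1 is {1}
Step 3: union(2, 4) -> merged; set of 2 now {2, 4}
Step 4: find(8) -> no change; set of 8 is {8}
Step 5: find(6) -> no change; set of 6 is {5, 6}
Step 6: union(4, 8) -> merged; set of 4 now {2, 4, 8}
Step 7: union(5, 8) -> merged; set of 5 now {2, 4, 5, 6, 8}
Step 8: find(9) -> no change; set of 9 is {9}
Step 9: union(1, 5) -> merged; set of 1 now {1, 2, 4, 5, 6, 8}
Step 10: find(0) -> no change; set of 0 is {0}
Step 11: union(7, 6) -> merged; set of 7 now {1, 2, 4, 5, 6, 7, 8}
Step 12: find(4) -> no change; set of 4 is {1, 2, 4, 5, 6, 7, 8}
Component of 7: {1, 2, 4, 5, 6, 7, 8}

Answer: 1, 2, 4, 5, 6, 7, 8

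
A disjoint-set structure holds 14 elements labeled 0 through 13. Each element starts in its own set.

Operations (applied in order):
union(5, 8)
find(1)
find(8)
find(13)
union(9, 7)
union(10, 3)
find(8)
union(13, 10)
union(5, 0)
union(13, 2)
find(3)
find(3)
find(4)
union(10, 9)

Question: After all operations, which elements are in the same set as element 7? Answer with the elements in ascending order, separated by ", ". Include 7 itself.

Step 1: union(5, 8) -> merged; set of 5 now {5, 8}
Step 2: find(1) -> no change; set of 1 is {1}
Step 3: find(8) -> no change; set of 8 is {5, 8}
Step 4: find(13) -> no change; set of 13 is {13}
Step 5: union(9, 7) -> merged; set of 9 now {7, 9}
Step 6: union(10, 3) -> merged; set of 10 now {3, 10}
Step 7: find(8) -> no change; set of 8 is {5, 8}
Step 8: union(13, 10) -> merged; set of 13 now {3, 10, 13}
Step 9: union(5, 0) -> merged; set of 5 now {0, 5, 8}
Step 10: union(13, 2) -> merged; set of 13 now {2, 3, 10, 13}
Step 11: find(3) -> no change; set of 3 is {2, 3, 10, 13}
Step 12: find(3) -> no change; set of 3 is {2, 3, 10, 13}
Step 13: find(4) -> no change; set of 4 is {4}
Step 14: union(10, 9) -> merged; set of 10 now {2, 3, 7, 9, 10, 13}
Component of 7: {2, 3, 7, 9, 10, 13}

Answer: 2, 3, 7, 9, 10, 13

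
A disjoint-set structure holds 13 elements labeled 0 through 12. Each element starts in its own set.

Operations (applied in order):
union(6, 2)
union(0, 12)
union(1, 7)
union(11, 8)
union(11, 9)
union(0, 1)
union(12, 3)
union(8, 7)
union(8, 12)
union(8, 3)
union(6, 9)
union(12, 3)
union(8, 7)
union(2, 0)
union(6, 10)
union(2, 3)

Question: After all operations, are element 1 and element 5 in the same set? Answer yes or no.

Step 1: union(6, 2) -> merged; set of 6 now {2, 6}
Step 2: union(0, 12) -> merged; set of 0 now {0, 12}
Step 3: union(1, 7) -> merged; set of 1 now {1, 7}
Step 4: union(11, 8) -> merged; set of 11 now {8, 11}
Step 5: union(11, 9) -> merged; set of 11 now {8, 9, 11}
Step 6: union(0, 1) -> merged; set of 0 now {0, 1, 7, 12}
Step 7: union(12, 3) -> merged; set of 12 now {0, 1, 3, 7, 12}
Step 8: union(8, 7) -> merged; set of 8 now {0, 1, 3, 7, 8, 9, 11, 12}
Step 9: union(8, 12) -> already same set; set of 8 now {0, 1, 3, 7, 8, 9, 11, 12}
Step 10: union(8, 3) -> already same set; set of 8 now {0, 1, 3, 7, 8, 9, 11, 12}
Step 11: union(6, 9) -> merged; set of 6 now {0, 1, 2, 3, 6, 7, 8, 9, 11, 12}
Step 12: union(12, 3) -> already same set; set of 12 now {0, 1, 2, 3, 6, 7, 8, 9, 11, 12}
Step 13: union(8, 7) -> already same set; set of 8 now {0, 1, 2, 3, 6, 7, 8, 9, 11, 12}
Step 14: union(2, 0) -> already same set; set of 2 now {0, 1, 2, 3, 6, 7, 8, 9, 11, 12}
Step 15: union(6, 10) -> merged; set of 6 now {0, 1, 2, 3, 6, 7, 8, 9, 10, 11, 12}
Step 16: union(2, 3) -> already same set; set of 2 now {0, 1, 2, 3, 6, 7, 8, 9, 10, 11, 12}
Set of 1: {0, 1, 2, 3, 6, 7, 8, 9, 10, 11, 12}; 5 is not a member.

Answer: no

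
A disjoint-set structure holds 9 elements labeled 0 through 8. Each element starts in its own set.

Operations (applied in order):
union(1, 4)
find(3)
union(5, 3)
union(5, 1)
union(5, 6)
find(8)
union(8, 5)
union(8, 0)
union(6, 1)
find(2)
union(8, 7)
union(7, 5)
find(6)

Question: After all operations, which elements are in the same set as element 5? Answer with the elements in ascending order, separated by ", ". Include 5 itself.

Answer: 0, 1, 3, 4, 5, 6, 7, 8

Derivation:
Step 1: union(1, 4) -> merged; set of 1 now {1, 4}
Step 2: find(3) -> no change; set of 3 is {3}
Step 3: union(5, 3) -> merged; set of 5 now {3, 5}
Step 4: union(5, 1) -> merged; set of 5 now {1, 3, 4, 5}
Step 5: union(5, 6) -> merged; set of 5 now {1, 3, 4, 5, 6}
Step 6: find(8) -> no change; set of 8 is {8}
Step 7: union(8, 5) -> merged; set of 8 now {1, 3, 4, 5, 6, 8}
Step 8: union(8, 0) -> merged; set of 8 now {0, 1, 3, 4, 5, 6, 8}
Step 9: union(6, 1) -> already same set; set of 6 now {0, 1, 3, 4, 5, 6, 8}
Step 10: find(2) -> no change; set of 2 is {2}
Step 11: union(8, 7) -> merged; set of 8 now {0, 1, 3, 4, 5, 6, 7, 8}
Step 12: union(7, 5) -> already same set; set of 7 now {0, 1, 3, 4, 5, 6, 7, 8}
Step 13: find(6) -> no change; set of 6 is {0, 1, 3, 4, 5, 6, 7, 8}
Component of 5: {0, 1, 3, 4, 5, 6, 7, 8}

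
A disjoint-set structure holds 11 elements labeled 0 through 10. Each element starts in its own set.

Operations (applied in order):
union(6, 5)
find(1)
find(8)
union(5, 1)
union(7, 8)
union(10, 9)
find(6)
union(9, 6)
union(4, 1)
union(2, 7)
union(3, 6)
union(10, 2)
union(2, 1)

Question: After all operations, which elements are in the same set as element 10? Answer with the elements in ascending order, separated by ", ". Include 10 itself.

Step 1: union(6, 5) -> merged; set of 6 now {5, 6}
Step 2: find(1) -> no change; set of 1 is {1}
Step 3: find(8) -> no change; set of 8 is {8}
Step 4: union(5, 1) -> merged; set of 5 now {1, 5, 6}
Step 5: union(7, 8) -> merged; set of 7 now {7, 8}
Step 6: union(10, 9) -> merged; set of 10 now {9, 10}
Step 7: find(6) -> no change; set of 6 is {1, 5, 6}
Step 8: union(9, 6) -> merged; set of 9 now {1, 5, 6, 9, 10}
Step 9: union(4, 1) -> merged; set of 4 now {1, 4, 5, 6, 9, 10}
Step 10: union(2, 7) -> merged; set of 2 now {2, 7, 8}
Step 11: union(3, 6) -> merged; set of 3 now {1, 3, 4, 5, 6, 9, 10}
Step 12: union(10, 2) -> merged; set of 10 now {1, 2, 3, 4, 5, 6, 7, 8, 9, 10}
Step 13: union(2, 1) -> already same set; set of 2 now {1, 2, 3, 4, 5, 6, 7, 8, 9, 10}
Component of 10: {1, 2, 3, 4, 5, 6, 7, 8, 9, 10}

Answer: 1, 2, 3, 4, 5, 6, 7, 8, 9, 10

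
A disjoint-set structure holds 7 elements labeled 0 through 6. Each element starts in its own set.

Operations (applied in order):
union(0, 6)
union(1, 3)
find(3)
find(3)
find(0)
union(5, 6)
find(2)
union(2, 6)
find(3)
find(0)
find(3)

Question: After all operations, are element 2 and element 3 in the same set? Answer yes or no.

Step 1: union(0, 6) -> merged; set of 0 now {0, 6}
Step 2: union(1, 3) -> merged; set of 1 now {1, 3}
Step 3: find(3) -> no change; set of 3 is {1, 3}
Step 4: find(3) -> no change; set of 3 is {1, 3}
Step 5: find(0) -> no change; set of 0 is {0, 6}
Step 6: union(5, 6) -> merged; set of 5 now {0, 5, 6}
Step 7: find(2) -> no change; set of 2 is {2}
Step 8: union(2, 6) -> merged; set of 2 now {0, 2, 5, 6}
Step 9: find(3) -> no change; set of 3 is {1, 3}
Step 10: find(0) -> no change; set of 0 is {0, 2, 5, 6}
Step 11: find(3) -> no change; set of 3 is {1, 3}
Set of 2: {0, 2, 5, 6}; 3 is not a member.

Answer: no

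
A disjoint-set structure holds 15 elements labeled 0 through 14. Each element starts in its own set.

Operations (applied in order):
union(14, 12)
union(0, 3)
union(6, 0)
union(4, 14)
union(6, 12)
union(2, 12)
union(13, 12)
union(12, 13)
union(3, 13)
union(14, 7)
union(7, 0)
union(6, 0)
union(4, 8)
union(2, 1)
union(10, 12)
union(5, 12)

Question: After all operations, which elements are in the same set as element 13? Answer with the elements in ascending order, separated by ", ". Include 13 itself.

Answer: 0, 1, 2, 3, 4, 5, 6, 7, 8, 10, 12, 13, 14

Derivation:
Step 1: union(14, 12) -> merged; set of 14 now {12, 14}
Step 2: union(0, 3) -> merged; set of 0 now {0, 3}
Step 3: union(6, 0) -> merged; set of 6 now {0, 3, 6}
Step 4: union(4, 14) -> merged; set of 4 now {4, 12, 14}
Step 5: union(6, 12) -> merged; set of 6 now {0, 3, 4, 6, 12, 14}
Step 6: union(2, 12) -> merged; set of 2 now {0, 2, 3, 4, 6, 12, 14}
Step 7: union(13, 12) -> merged; set of 13 now {0, 2, 3, 4, 6, 12, 13, 14}
Step 8: union(12, 13) -> already same set; set of 12 now {0, 2, 3, 4, 6, 12, 13, 14}
Step 9: union(3, 13) -> already same set; set of 3 now {0, 2, 3, 4, 6, 12, 13, 14}
Step 10: union(14, 7) -> merged; set of 14 now {0, 2, 3, 4, 6, 7, 12, 13, 14}
Step 11: union(7, 0) -> already same set; set of 7 now {0, 2, 3, 4, 6, 7, 12, 13, 14}
Step 12: union(6, 0) -> already same set; set of 6 now {0, 2, 3, 4, 6, 7, 12, 13, 14}
Step 13: union(4, 8) -> merged; set of 4 now {0, 2, 3, 4, 6, 7, 8, 12, 13, 14}
Step 14: union(2, 1) -> merged; set of 2 now {0, 1, 2, 3, 4, 6, 7, 8, 12, 13, 14}
Step 15: union(10, 12) -> merged; set of 10 now {0, 1, 2, 3, 4, 6, 7, 8, 10, 12, 13, 14}
Step 16: union(5, 12) -> merged; set of 5 now {0, 1, 2, 3, 4, 5, 6, 7, 8, 10, 12, 13, 14}
Component of 13: {0, 1, 2, 3, 4, 5, 6, 7, 8, 10, 12, 13, 14}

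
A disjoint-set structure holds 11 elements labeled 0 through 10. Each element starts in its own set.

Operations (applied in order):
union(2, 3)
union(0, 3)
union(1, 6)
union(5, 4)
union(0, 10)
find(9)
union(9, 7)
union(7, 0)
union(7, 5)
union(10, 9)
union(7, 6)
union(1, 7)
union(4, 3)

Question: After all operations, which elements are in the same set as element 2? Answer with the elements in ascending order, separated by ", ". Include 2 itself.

Answer: 0, 1, 2, 3, 4, 5, 6, 7, 9, 10

Derivation:
Step 1: union(2, 3) -> merged; set of 2 now {2, 3}
Step 2: union(0, 3) -> merged; set of 0 now {0, 2, 3}
Step 3: union(1, 6) -> merged; set of 1 now {1, 6}
Step 4: union(5, 4) -> merged; set of 5 now {4, 5}
Step 5: union(0, 10) -> merged; set of 0 now {0, 2, 3, 10}
Step 6: find(9) -> no change; set of 9 is {9}
Step 7: union(9, 7) -> merged; set of 9 now {7, 9}
Step 8: union(7, 0) -> merged; set of 7 now {0, 2, 3, 7, 9, 10}
Step 9: union(7, 5) -> merged; set of 7 now {0, 2, 3, 4, 5, 7, 9, 10}
Step 10: union(10, 9) -> already same set; set of 10 now {0, 2, 3, 4, 5, 7, 9, 10}
Step 11: union(7, 6) -> merged; set of 7 now {0, 1, 2, 3, 4, 5, 6, 7, 9, 10}
Step 12: union(1, 7) -> already same set; set of 1 now {0, 1, 2, 3, 4, 5, 6, 7, 9, 10}
Step 13: union(4, 3) -> already same set; set of 4 now {0, 1, 2, 3, 4, 5, 6, 7, 9, 10}
Component of 2: {0, 1, 2, 3, 4, 5, 6, 7, 9, 10}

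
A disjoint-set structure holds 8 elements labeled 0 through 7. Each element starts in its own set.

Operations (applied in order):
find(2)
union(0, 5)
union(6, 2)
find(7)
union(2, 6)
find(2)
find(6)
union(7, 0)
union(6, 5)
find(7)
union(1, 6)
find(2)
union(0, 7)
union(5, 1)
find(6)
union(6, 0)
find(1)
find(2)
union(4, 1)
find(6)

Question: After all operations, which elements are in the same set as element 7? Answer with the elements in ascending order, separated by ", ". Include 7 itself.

Answer: 0, 1, 2, 4, 5, 6, 7

Derivation:
Step 1: find(2) -> no change; set of 2 is {2}
Step 2: union(0, 5) -> merged; set of 0 now {0, 5}
Step 3: union(6, 2) -> merged; set of 6 now {2, 6}
Step 4: find(7) -> no change; set of 7 is {7}
Step 5: union(2, 6) -> already same set; set of 2 now {2, 6}
Step 6: find(2) -> no change; set of 2 is {2, 6}
Step 7: find(6) -> no change; set of 6 is {2, 6}
Step 8: union(7, 0) -> merged; set of 7 now {0, 5, 7}
Step 9: union(6, 5) -> merged; set of 6 now {0, 2, 5, 6, 7}
Step 10: find(7) -> no change; set of 7 is {0, 2, 5, 6, 7}
Step 11: union(1, 6) -> merged; set of 1 now {0, 1, 2, 5, 6, 7}
Step 12: find(2) -> no change; set of 2 is {0, 1, 2, 5, 6, 7}
Step 13: union(0, 7) -> already same set; set of 0 now {0, 1, 2, 5, 6, 7}
Step 14: union(5, 1) -> already same set; set of 5 now {0, 1, 2, 5, 6, 7}
Step 15: find(6) -> no change; set of 6 is {0, 1, 2, 5, 6, 7}
Step 16: union(6, 0) -> already same set; set of 6 now {0, 1, 2, 5, 6, 7}
Step 17: find(1) -> no change; set of 1 is {0, 1, 2, 5, 6, 7}
Step 18: find(2) -> no change; set of 2 is {0, 1, 2, 5, 6, 7}
Step 19: union(4, 1) -> merged; set of 4 now {0, 1, 2, 4, 5, 6, 7}
Step 20: find(6) -> no change; set of 6 is {0, 1, 2, 4, 5, 6, 7}
Component of 7: {0, 1, 2, 4, 5, 6, 7}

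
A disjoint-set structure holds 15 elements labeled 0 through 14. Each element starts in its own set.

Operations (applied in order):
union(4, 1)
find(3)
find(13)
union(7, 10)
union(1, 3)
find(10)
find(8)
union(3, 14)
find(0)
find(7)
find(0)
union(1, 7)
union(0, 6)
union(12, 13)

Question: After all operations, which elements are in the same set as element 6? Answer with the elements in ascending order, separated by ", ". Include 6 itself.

Step 1: union(4, 1) -> merged; set of 4 now {1, 4}
Step 2: find(3) -> no change; set of 3 is {3}
Step 3: find(13) -> no change; set of 13 is {13}
Step 4: union(7, 10) -> merged; set of 7 now {7, 10}
Step 5: union(1, 3) -> merged; set of 1 now {1, 3, 4}
Step 6: find(10) -> no change; set of 10 is {7, 10}
Step 7: find(8) -> no change; set of 8 is {8}
Step 8: union(3, 14) -> merged; set of 3 now {1, 3, 4, 14}
Step 9: find(0) -> no change; set of 0 is {0}
Step 10: find(7) -> no change; set of 7 is {7, 10}
Step 11: find(0) -> no change; set of 0 is {0}
Step 12: union(1, 7) -> merged; set of 1 now {1, 3, 4, 7, 10, 14}
Step 13: union(0, 6) -> merged; set of 0 now {0, 6}
Step 14: union(12, 13) -> merged; set of 12 now {12, 13}
Component of 6: {0, 6}

Answer: 0, 6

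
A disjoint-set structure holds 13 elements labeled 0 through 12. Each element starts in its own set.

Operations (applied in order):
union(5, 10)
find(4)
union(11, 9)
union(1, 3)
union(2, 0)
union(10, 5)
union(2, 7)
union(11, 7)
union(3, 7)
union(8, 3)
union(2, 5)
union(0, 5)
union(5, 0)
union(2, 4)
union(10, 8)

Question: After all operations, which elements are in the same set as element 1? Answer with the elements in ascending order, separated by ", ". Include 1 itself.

Answer: 0, 1, 2, 3, 4, 5, 7, 8, 9, 10, 11

Derivation:
Step 1: union(5, 10) -> merged; set of 5 now {5, 10}
Step 2: find(4) -> no change; set of 4 is {4}
Step 3: union(11, 9) -> merged; set of 11 now {9, 11}
Step 4: union(1, 3) -> merged; set of 1 now {1, 3}
Step 5: union(2, 0) -> merged; set of 2 now {0, 2}
Step 6: union(10, 5) -> already same set; set of 10 now {5, 10}
Step 7: union(2, 7) -> merged; set of 2 now {0, 2, 7}
Step 8: union(11, 7) -> merged; set of 11 now {0, 2, 7, 9, 11}
Step 9: union(3, 7) -> merged; set of 3 now {0, 1, 2, 3, 7, 9, 11}
Step 10: union(8, 3) -> merged; set of 8 now {0, 1, 2, 3, 7, 8, 9, 11}
Step 11: union(2, 5) -> merged; set of 2 now {0, 1, 2, 3, 5, 7, 8, 9, 10, 11}
Step 12: union(0, 5) -> already same set; set of 0 now {0, 1, 2, 3, 5, 7, 8, 9, 10, 11}
Step 13: union(5, 0) -> already same set; set of 5 now {0, 1, 2, 3, 5, 7, 8, 9, 10, 11}
Step 14: union(2, 4) -> merged; set of 2 now {0, 1, 2, 3, 4, 5, 7, 8, 9, 10, 11}
Step 15: union(10, 8) -> already same set; set of 10 now {0, 1, 2, 3, 4, 5, 7, 8, 9, 10, 11}
Component of 1: {0, 1, 2, 3, 4, 5, 7, 8, 9, 10, 11}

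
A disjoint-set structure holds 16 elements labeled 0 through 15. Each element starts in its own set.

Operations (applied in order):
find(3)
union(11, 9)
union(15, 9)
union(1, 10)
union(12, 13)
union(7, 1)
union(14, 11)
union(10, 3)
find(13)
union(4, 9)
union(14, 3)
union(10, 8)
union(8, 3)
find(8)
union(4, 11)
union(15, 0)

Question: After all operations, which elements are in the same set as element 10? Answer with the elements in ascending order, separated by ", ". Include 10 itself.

Step 1: find(3) -> no change; set of 3 is {3}
Step 2: union(11, 9) -> merged; set of 11 now {9, 11}
Step 3: union(15, 9) -> merged; set of 15 now {9, 11, 15}
Step 4: union(1, 10) -> merged; set of 1 now {1, 10}
Step 5: union(12, 13) -> merged; set of 12 now {12, 13}
Step 6: union(7, 1) -> merged; set of 7 now {1, 7, 10}
Step 7: union(14, 11) -> merged; set of 14 now {9, 11, 14, 15}
Step 8: union(10, 3) -> merged; set of 10 now {1, 3, 7, 10}
Step 9: find(13) -> no change; set of 13 is {12, 13}
Step 10: union(4, 9) -> merged; set of 4 now {4, 9, 11, 14, 15}
Step 11: union(14, 3) -> merged; set of 14 now {1, 3, 4, 7, 9, 10, 11, 14, 15}
Step 12: union(10, 8) -> merged; set of 10 now {1, 3, 4, 7, 8, 9, 10, 11, 14, 15}
Step 13: union(8, 3) -> already same set; set of 8 now {1, 3, 4, 7, 8, 9, 10, 11, 14, 15}
Step 14: find(8) -> no change; set of 8 is {1, 3, 4, 7, 8, 9, 10, 11, 14, 15}
Step 15: union(4, 11) -> already same set; set of 4 now {1, 3, 4, 7, 8, 9, 10, 11, 14, 15}
Step 16: union(15, 0) -> merged; set of 15 now {0, 1, 3, 4, 7, 8, 9, 10, 11, 14, 15}
Component of 10: {0, 1, 3, 4, 7, 8, 9, 10, 11, 14, 15}

Answer: 0, 1, 3, 4, 7, 8, 9, 10, 11, 14, 15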